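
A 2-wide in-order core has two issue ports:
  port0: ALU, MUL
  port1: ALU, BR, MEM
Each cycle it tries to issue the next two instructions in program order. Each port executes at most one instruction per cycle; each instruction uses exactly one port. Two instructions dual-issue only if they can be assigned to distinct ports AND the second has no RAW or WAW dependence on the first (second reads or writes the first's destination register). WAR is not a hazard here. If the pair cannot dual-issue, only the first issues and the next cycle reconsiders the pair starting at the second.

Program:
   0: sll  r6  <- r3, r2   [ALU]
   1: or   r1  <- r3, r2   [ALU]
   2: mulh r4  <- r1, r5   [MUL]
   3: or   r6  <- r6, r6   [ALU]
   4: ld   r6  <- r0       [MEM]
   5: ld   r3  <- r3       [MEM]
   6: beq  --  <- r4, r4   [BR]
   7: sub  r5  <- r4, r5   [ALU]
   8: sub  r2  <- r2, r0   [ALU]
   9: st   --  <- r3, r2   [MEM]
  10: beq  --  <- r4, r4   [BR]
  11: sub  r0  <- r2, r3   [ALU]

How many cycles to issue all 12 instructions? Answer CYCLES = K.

CYCLES = 8

[0] i0&i1  sll.ALU;or.ALU  -- pair
[1] i2&i3  mulh.MUL;or.ALU  -- pair
[2] i4  ld.MEM  -- no-port MEM/MEM
[3] i5  ld.MEM  -- no-port MEM/BR
[4] i6&i7  beq.BR;sub.ALU  -- pair
[5] i8  sub.ALU  -- RAW r2
[6] i9  st.MEM  -- no-port MEM/BR
[7] i10&i11  beq.BR;sub.ALU  -- pair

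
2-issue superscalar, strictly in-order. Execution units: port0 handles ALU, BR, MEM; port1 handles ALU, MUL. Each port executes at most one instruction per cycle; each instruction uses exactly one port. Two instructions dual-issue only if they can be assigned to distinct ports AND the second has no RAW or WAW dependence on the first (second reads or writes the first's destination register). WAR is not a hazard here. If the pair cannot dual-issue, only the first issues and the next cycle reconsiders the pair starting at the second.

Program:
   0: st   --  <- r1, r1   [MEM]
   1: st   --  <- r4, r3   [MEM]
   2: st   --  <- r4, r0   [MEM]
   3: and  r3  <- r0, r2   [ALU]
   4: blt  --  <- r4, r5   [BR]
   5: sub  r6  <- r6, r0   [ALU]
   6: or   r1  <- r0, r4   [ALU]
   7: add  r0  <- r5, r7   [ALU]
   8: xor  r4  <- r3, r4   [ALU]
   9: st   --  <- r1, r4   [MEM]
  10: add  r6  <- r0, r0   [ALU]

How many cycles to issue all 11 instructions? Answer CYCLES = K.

CYCLES = 7

t=0 i0:st.MEM ; no-port MEM/MEM
t=1 i1:st.MEM ; no-port MEM/MEM
t=2 i2,i3:st.MEM and.ALU ; dual
t=3 i4,i5:blt.BR sub.ALU ; dual
t=4 i6,i7:or.ALU add.ALU ; dual
t=5 i8:xor.ALU ; RAW r4
t=6 i9,i10:st.MEM add.ALU ; dual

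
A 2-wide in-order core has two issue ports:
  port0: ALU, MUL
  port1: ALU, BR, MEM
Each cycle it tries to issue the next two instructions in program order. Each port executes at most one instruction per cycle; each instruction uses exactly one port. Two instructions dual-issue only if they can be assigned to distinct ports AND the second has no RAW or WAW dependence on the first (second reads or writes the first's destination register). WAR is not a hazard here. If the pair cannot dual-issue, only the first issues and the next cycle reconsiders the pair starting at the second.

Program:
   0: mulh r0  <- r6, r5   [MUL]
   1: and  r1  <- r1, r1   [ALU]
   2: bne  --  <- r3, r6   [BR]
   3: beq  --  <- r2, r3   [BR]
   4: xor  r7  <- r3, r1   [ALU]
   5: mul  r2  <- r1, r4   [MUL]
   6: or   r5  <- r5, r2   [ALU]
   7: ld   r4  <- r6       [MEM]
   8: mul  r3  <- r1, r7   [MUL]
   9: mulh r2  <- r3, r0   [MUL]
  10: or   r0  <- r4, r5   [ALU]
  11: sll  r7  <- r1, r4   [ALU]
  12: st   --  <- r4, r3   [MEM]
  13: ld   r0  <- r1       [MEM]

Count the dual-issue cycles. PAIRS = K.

PAIRS = 5

t=0 i0&i1:mulh/and ; pair
t=1 i2:bne ; no-port BR/BR
t=2 i3&i4:beq/xor ; pair
t=3 i5:mul ; RAW r2
t=4 i6&i7:or/ld ; pair
t=5 i8:mul ; no-port MUL/MUL
t=6 i9&i10:mulh/or ; pair
t=7 i11&i12:sll/st ; pair
t=8 i13:ld ; tail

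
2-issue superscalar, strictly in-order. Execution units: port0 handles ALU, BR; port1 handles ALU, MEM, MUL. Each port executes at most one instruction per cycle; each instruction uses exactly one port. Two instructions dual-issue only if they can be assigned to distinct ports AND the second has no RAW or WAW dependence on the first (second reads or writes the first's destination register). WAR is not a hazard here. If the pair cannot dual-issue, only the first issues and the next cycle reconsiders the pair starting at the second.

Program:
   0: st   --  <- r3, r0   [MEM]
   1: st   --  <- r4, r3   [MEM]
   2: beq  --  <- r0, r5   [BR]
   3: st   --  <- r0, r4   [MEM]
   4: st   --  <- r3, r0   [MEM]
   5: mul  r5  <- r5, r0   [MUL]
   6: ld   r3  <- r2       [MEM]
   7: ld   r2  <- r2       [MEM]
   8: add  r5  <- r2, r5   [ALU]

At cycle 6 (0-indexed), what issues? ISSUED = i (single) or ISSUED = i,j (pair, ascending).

ISSUED = 7

c0: i0 st  no-port MEM/MEM
c1: i1/i2 st+beq  pair
c2: i3 st  no-port MEM/MEM
c3: i4 st  no-port MEM/MUL
c4: i5 mul  no-port MUL/MEM
c5: i6 ld  no-port MEM/MEM
c6: i7 ld  RAW r2
c7: i8 add  tail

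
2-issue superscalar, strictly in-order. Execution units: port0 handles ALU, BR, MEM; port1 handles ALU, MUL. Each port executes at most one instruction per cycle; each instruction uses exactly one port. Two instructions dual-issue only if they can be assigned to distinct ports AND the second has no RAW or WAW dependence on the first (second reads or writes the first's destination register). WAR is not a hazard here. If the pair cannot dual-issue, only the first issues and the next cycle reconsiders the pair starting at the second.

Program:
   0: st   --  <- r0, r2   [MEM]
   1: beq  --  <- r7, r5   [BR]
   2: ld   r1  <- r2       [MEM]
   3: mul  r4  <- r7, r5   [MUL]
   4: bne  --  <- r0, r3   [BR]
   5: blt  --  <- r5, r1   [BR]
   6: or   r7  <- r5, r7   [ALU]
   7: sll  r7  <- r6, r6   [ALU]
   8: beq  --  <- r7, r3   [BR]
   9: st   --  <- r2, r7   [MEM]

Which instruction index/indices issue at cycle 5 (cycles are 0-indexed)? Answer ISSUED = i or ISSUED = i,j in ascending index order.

0. st @i0  | no-port MEM/BR
1. beq @i1  | no-port BR/MEM
2. ld mul @i2,i3  | pair
3. bne @i4  | no-port BR/BR
4. blt or @i5,i6  | pair
5. sll @i7  | RAW r7
6. beq @i8  | no-port BR/MEM
7. st @i9  | tail

ISSUED = 7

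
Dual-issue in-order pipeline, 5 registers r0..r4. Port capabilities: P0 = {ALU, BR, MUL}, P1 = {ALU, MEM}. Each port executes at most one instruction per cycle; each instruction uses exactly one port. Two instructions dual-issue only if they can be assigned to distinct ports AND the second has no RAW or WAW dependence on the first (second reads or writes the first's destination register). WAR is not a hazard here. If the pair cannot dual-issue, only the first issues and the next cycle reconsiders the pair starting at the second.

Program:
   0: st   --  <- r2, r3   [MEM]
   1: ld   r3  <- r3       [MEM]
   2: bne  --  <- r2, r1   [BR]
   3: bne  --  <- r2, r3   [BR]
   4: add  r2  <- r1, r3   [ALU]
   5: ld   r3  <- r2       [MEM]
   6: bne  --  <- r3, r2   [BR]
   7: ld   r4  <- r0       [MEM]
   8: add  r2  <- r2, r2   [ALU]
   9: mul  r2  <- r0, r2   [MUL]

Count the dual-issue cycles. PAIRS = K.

  cy0 -> i0 (st.MEM) no-port MEM/MEM
  cy1 -> i1,i2 (ld.MEM+bne.BR) pair
  cy2 -> i3,i4 (bne.BR+add.ALU) pair
  cy3 -> i5 (ld.MEM) RAW r3
  cy4 -> i6,i7 (bne.BR+ld.MEM) pair
  cy5 -> i8 (add.ALU) RAW+WAW r2
  cy6 -> i9 (mul.MUL) tail

PAIRS = 3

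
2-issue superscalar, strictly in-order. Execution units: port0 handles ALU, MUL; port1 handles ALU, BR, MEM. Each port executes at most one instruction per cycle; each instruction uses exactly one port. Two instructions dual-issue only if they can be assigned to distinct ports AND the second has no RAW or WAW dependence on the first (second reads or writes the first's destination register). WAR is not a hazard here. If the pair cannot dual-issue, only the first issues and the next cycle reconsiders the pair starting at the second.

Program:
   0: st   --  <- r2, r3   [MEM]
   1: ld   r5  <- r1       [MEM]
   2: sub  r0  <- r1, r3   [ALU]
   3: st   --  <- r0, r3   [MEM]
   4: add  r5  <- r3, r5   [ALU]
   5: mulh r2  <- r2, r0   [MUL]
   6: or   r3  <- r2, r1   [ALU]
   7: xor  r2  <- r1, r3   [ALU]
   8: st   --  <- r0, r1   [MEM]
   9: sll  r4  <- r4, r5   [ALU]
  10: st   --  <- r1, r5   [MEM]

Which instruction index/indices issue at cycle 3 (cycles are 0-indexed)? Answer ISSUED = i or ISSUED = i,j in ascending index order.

ISSUED = 5

  cy0 -> i0 (st.MEM) no-port MEM/MEM
  cy1 -> i1,i2 (ld.MEM sub.ALU) 2-wide
  cy2 -> i3,i4 (st.MEM add.ALU) 2-wide
  cy3 -> i5 (mulh.MUL) RAW r2
  cy4 -> i6 (or.ALU) RAW r3
  cy5 -> i7,i8 (xor.ALU st.MEM) 2-wide
  cy6 -> i9,i10 (sll.ALU st.MEM) 2-wide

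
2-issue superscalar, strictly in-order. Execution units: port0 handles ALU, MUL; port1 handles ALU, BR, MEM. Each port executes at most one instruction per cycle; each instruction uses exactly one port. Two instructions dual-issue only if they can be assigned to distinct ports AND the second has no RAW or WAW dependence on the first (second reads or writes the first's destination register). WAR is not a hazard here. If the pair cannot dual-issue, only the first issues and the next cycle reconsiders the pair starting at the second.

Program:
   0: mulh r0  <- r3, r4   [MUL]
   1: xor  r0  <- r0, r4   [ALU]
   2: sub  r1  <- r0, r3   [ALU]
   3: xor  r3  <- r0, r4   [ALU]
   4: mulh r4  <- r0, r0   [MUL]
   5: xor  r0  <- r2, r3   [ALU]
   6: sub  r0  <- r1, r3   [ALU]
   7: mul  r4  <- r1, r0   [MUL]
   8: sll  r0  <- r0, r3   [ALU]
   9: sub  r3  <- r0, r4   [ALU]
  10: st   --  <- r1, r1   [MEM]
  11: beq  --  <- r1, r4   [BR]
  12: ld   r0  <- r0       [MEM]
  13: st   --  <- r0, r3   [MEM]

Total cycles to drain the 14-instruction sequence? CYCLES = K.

CYCLES = 10

[0] i0  mulh  -- RAW+WAW r0
[1] i1  xor  -- RAW r0
[2] i2+i3  sub;xor  -- dual
[3] i4+i5  mulh;xor  -- dual
[4] i6  sub  -- RAW r0
[5] i7+i8  mul;sll  -- dual
[6] i9+i10  sub;st  -- dual
[7] i11  beq  -- no-port BR/MEM
[8] i12  ld  -- no-port MEM/MEM
[9] i13  st  -- tail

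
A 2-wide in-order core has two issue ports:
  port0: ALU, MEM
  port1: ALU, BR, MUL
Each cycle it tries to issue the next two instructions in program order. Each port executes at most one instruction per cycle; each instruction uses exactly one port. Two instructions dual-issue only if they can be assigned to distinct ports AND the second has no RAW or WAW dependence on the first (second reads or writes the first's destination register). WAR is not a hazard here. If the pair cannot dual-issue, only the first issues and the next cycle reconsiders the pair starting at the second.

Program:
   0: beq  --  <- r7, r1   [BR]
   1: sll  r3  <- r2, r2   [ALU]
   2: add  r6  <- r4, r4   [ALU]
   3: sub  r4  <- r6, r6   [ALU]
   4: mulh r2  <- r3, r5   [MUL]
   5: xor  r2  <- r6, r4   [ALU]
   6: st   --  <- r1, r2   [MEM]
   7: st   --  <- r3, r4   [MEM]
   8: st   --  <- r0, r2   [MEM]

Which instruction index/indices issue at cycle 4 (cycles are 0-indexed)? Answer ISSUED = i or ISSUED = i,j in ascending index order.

c0: i0+i1 beq/sll  2-wide
c1: i2 add  RAW r6
c2: i3+i4 sub/mulh  2-wide
c3: i5 xor  RAW r2
c4: i6 st  no-port MEM/MEM
c5: i7 st  no-port MEM/MEM
c6: i8 st  tail

ISSUED = 6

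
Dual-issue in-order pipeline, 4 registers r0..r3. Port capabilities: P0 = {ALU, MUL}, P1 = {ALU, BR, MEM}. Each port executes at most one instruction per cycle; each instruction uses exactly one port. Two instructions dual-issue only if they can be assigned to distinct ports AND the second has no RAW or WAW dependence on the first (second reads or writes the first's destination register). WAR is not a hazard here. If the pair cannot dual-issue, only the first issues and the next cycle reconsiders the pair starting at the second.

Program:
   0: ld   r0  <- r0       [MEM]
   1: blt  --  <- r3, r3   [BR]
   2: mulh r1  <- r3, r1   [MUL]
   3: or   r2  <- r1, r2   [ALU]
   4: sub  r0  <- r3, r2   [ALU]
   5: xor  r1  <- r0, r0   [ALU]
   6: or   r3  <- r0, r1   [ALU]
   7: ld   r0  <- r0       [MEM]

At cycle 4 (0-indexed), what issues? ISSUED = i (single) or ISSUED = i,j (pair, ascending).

c0: i0 ld  no-port MEM/BR
c1: i1+i2 blt;mulh  2-wide
c2: i3 or  RAW r2
c3: i4 sub  RAW r0
c4: i5 xor  RAW r1
c5: i6+i7 or;ld  2-wide

ISSUED = 5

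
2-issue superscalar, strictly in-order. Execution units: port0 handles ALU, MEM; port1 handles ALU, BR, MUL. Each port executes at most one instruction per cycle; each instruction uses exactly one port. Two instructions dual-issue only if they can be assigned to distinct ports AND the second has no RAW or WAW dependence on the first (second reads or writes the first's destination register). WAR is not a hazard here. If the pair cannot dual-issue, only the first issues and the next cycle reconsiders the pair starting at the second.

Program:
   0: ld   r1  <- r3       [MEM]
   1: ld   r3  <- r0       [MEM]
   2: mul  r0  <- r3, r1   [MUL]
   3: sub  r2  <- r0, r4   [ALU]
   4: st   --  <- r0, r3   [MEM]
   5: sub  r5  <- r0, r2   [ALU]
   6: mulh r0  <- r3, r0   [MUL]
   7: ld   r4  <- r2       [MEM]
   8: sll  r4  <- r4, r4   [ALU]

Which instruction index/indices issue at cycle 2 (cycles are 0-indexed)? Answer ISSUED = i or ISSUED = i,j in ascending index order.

[0] i0  ld.MEM  -- no-port MEM/MEM
[1] i1  ld.MEM  -- RAW r3
[2] i2  mul.MUL  -- RAW r0
[3] i3+i4  sub.ALU;st.MEM  -- pair
[4] i5+i6  sub.ALU;mulh.MUL  -- pair
[5] i7  ld.MEM  -- RAW+WAW r4
[6] i8  sll.ALU  -- tail

ISSUED = 2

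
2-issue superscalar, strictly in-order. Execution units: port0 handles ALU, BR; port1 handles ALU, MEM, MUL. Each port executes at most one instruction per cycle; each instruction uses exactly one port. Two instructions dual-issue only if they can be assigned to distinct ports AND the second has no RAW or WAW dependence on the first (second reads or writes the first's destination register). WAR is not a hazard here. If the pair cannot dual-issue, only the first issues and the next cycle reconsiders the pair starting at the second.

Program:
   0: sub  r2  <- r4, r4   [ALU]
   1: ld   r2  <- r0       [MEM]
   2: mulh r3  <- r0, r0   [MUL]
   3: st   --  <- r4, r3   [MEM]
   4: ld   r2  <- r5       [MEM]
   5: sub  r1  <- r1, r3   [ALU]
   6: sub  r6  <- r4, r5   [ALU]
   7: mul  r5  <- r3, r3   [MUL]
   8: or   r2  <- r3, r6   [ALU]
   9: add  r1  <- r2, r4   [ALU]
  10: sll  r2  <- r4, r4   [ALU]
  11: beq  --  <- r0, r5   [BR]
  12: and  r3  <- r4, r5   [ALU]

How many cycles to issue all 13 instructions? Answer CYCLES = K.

t=0 i0:sub ; WAW r2
t=1 i1:ld ; no-port MEM/MUL
t=2 i2:mulh ; no-port MUL/MEM
t=3 i3:st ; no-port MEM/MEM
t=4 i4,i5:ld sub ; pair
t=5 i6,i7:sub mul ; pair
t=6 i8:or ; RAW r2
t=7 i9,i10:add sll ; pair
t=8 i11,i12:beq and ; pair

CYCLES = 9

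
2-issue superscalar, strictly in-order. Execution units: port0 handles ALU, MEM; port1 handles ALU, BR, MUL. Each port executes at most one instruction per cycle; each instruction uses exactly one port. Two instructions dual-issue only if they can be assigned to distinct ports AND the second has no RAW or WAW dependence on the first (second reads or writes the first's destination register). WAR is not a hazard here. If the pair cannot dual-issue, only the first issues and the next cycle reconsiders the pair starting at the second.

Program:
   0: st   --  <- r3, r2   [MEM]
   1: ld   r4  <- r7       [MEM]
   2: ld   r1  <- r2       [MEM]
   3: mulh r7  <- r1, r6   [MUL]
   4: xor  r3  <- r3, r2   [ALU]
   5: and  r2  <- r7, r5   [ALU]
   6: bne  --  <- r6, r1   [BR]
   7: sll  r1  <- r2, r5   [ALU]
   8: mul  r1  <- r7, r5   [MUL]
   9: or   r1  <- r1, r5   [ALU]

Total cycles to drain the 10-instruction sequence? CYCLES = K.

c0: i0 st.MEM  no-port MEM/MEM
c1: i1 ld.MEM  no-port MEM/MEM
c2: i2 ld.MEM  RAW r1
c3: i3/i4 mulh.MUL;xor.ALU  dual
c4: i5/i6 and.ALU;bne.BR  dual
c5: i7 sll.ALU  WAW r1
c6: i8 mul.MUL  RAW+WAW r1
c7: i9 or.ALU  tail

CYCLES = 8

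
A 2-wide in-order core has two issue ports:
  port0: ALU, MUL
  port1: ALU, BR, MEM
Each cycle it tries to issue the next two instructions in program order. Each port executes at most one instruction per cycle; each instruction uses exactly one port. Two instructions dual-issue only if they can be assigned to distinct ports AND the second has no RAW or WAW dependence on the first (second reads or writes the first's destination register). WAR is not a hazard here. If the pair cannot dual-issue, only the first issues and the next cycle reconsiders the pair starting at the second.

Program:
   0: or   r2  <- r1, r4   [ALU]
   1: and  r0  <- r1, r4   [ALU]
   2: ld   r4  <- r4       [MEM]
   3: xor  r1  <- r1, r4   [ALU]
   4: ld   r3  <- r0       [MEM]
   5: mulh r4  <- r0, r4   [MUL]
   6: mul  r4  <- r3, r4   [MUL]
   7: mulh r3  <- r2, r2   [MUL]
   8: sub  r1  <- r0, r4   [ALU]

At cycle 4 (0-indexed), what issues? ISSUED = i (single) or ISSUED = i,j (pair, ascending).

ISSUED = 6

c0: i0/i1 or;and  2-wide
c1: i2 ld  RAW r4
c2: i3/i4 xor;ld  2-wide
c3: i5 mulh  no-port MUL/MUL
c4: i6 mul  no-port MUL/MUL
c5: i7/i8 mulh;sub  2-wide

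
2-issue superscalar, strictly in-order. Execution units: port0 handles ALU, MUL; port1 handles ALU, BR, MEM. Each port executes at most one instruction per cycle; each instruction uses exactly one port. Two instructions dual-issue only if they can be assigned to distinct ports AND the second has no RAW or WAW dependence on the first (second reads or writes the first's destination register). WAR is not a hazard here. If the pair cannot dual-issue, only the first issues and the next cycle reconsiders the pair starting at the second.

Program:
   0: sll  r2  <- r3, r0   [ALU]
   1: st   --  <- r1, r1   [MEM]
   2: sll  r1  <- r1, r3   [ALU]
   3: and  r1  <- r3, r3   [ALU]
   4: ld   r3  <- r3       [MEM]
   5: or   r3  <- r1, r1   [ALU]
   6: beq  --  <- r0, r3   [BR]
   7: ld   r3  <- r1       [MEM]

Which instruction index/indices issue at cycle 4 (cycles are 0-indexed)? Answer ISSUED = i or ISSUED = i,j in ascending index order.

[0] i0&i1  sll st  -- pair
[1] i2  sll  -- WAW r1
[2] i3&i4  and ld  -- pair
[3] i5  or  -- RAW r3
[4] i6  beq  -- no-port BR/MEM
[5] i7  ld  -- tail

ISSUED = 6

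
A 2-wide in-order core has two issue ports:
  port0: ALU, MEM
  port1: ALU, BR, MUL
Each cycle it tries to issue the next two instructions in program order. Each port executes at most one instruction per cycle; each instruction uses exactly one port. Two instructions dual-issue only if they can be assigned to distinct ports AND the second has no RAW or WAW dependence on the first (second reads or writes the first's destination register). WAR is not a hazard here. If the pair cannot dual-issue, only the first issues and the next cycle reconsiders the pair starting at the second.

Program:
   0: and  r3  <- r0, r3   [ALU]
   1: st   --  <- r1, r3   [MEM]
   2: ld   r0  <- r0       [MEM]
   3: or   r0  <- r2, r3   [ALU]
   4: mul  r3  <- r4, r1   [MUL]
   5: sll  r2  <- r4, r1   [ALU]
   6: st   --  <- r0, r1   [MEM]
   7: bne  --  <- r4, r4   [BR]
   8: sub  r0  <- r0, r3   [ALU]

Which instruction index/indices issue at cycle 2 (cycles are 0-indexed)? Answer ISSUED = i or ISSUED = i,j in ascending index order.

t=0 i0:and.ALU ; RAW r3
t=1 i1:st.MEM ; no-port MEM/MEM
t=2 i2:ld.MEM ; WAW r0
t=3 i3&i4:or.ALU/mul.MUL ; pair
t=4 i5&i6:sll.ALU/st.MEM ; pair
t=5 i7&i8:bne.BR/sub.ALU ; pair

ISSUED = 2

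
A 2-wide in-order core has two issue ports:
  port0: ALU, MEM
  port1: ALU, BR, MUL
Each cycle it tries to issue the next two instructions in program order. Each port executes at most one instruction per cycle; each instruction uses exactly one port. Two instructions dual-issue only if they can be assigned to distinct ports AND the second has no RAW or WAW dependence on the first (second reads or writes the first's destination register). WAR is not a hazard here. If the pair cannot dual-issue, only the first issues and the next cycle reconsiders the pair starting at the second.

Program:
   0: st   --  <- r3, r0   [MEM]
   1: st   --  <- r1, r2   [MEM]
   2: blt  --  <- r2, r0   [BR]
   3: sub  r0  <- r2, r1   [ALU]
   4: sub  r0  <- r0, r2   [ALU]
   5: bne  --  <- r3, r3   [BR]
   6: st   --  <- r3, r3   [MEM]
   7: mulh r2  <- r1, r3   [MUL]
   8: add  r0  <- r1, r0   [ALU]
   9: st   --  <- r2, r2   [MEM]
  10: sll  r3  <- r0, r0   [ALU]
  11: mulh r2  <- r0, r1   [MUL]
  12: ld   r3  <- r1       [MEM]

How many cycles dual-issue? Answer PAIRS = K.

#0 head=0: st.MEM i0 no-port MEM/MEM
#1 head=1: st.MEM+blt.BR i1,i2 dual
#2 head=3: sub.ALU i3 RAW+WAW r0
#3 head=4: sub.ALU+bne.BR i4,i5 dual
#4 head=6: st.MEM+mulh.MUL i6,i7 dual
#5 head=8: add.ALU+st.MEM i8,i9 dual
#6 head=10: sll.ALU+mulh.MUL i10,i11 dual
#7 head=12: ld.MEM i12 tail

PAIRS = 5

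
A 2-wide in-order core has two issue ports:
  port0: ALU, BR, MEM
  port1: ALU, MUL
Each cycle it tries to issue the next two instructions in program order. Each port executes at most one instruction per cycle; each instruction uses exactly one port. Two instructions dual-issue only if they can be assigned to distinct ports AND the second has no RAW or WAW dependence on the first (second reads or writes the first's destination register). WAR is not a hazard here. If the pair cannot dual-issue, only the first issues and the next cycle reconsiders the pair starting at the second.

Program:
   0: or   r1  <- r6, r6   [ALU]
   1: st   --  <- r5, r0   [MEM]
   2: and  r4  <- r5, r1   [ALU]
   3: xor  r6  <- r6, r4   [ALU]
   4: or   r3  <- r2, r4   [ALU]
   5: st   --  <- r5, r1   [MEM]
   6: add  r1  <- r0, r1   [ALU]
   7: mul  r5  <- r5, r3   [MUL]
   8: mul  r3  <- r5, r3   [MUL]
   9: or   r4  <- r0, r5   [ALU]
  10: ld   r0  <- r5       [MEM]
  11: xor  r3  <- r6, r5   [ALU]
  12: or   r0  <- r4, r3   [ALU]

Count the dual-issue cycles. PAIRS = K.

PAIRS = 5

  cy0 -> i0&i1 (or.ALU;st.MEM) pair
  cy1 -> i2 (and.ALU) RAW r4
  cy2 -> i3&i4 (xor.ALU;or.ALU) pair
  cy3 -> i5&i6 (st.MEM;add.ALU) pair
  cy4 -> i7 (mul.MUL) no-port MUL/MUL
  cy5 -> i8&i9 (mul.MUL;or.ALU) pair
  cy6 -> i10&i11 (ld.MEM;xor.ALU) pair
  cy7 -> i12 (or.ALU) tail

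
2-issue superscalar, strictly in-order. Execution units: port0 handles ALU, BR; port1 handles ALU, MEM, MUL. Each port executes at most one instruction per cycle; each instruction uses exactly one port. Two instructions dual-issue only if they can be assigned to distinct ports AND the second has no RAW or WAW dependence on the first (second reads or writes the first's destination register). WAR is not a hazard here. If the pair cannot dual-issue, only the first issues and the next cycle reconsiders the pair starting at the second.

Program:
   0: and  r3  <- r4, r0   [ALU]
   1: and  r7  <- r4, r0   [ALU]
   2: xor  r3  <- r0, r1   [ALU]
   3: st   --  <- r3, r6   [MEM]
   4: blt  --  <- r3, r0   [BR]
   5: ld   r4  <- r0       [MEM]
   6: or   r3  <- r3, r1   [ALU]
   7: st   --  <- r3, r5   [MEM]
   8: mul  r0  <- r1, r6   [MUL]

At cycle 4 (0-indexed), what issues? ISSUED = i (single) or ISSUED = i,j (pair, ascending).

[0] i0&i1  and.ALU and.ALU  -- dual
[1] i2  xor.ALU  -- RAW r3
[2] i3&i4  st.MEM blt.BR  -- dual
[3] i5&i6  ld.MEM or.ALU  -- dual
[4] i7  st.MEM  -- no-port MEM/MUL
[5] i8  mul.MUL  -- tail

ISSUED = 7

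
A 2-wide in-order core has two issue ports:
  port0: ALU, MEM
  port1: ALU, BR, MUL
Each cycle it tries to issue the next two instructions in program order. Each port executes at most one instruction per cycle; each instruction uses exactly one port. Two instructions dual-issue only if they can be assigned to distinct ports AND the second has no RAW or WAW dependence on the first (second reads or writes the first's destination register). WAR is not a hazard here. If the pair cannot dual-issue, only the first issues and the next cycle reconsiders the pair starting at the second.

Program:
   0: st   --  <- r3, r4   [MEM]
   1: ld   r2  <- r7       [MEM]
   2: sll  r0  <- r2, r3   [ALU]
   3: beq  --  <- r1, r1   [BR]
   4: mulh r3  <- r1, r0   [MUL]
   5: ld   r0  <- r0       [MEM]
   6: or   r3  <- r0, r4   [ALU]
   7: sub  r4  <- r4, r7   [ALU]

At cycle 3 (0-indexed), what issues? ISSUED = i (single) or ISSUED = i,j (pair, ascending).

  cy0 -> i0 (st.MEM) no-port MEM/MEM
  cy1 -> i1 (ld.MEM) RAW r2
  cy2 -> i2,i3 (sll.ALU+beq.BR) 2-wide
  cy3 -> i4,i5 (mulh.MUL+ld.MEM) 2-wide
  cy4 -> i6,i7 (or.ALU+sub.ALU) 2-wide

ISSUED = 4,5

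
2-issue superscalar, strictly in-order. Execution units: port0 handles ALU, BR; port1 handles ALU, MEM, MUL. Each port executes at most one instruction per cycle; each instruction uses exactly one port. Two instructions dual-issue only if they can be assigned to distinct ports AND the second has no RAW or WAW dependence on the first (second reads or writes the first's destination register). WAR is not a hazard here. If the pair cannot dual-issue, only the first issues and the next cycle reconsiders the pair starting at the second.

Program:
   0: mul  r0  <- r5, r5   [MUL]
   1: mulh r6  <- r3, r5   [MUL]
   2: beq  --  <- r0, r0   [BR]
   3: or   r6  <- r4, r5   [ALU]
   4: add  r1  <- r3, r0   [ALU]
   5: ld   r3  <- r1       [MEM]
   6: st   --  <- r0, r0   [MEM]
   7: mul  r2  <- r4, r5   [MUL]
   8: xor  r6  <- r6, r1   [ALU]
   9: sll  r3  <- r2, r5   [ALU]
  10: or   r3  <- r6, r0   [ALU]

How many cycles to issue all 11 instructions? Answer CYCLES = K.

CYCLES = 8

0. mul @i0  | no-port MUL/MUL
1. mulh;beq @i1,i2  | dual
2. or;add @i3,i4  | dual
3. ld @i5  | no-port MEM/MEM
4. st @i6  | no-port MEM/MUL
5. mul;xor @i7,i8  | dual
6. sll @i9  | WAW r3
7. or @i10  | tail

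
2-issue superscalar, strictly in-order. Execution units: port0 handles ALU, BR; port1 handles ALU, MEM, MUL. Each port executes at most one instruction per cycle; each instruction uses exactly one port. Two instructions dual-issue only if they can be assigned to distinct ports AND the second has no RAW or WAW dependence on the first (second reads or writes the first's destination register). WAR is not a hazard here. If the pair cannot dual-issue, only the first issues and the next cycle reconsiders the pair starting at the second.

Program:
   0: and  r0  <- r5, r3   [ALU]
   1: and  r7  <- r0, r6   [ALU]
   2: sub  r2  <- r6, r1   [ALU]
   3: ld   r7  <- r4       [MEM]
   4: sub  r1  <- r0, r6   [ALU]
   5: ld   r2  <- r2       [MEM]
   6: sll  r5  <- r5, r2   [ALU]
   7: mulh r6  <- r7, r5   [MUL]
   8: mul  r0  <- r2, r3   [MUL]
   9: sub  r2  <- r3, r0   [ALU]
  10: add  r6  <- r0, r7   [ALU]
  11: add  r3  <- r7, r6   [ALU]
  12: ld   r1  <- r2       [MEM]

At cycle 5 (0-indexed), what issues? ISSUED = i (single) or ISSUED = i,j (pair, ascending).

[0] i0  and  -- RAW r0
[1] i1/i2  and;sub  -- pair
[2] i3/i4  ld;sub  -- pair
[3] i5  ld  -- RAW r2
[4] i6  sll  -- RAW r5
[5] i7  mulh  -- no-port MUL/MUL
[6] i8  mul  -- RAW r0
[7] i9/i10  sub;add  -- pair
[8] i11/i12  add;ld  -- pair

ISSUED = 7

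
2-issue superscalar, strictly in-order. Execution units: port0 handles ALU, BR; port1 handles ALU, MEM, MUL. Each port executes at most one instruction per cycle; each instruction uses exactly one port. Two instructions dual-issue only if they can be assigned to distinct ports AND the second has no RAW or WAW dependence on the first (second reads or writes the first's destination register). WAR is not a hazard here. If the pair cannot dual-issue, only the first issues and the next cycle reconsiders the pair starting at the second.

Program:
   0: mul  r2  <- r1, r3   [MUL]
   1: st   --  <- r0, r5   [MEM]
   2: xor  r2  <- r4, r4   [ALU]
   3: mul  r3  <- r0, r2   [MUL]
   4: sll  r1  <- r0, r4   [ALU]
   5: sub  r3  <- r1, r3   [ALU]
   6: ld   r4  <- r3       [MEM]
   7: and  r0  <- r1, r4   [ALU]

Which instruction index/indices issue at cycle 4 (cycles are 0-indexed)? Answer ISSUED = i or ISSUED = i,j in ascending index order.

ISSUED = 6

t=0 i0:mul ; no-port MUL/MEM
t=1 i1&i2:st/xor ; 2-wide
t=2 i3&i4:mul/sll ; 2-wide
t=3 i5:sub ; RAW r3
t=4 i6:ld ; RAW r4
t=5 i7:and ; tail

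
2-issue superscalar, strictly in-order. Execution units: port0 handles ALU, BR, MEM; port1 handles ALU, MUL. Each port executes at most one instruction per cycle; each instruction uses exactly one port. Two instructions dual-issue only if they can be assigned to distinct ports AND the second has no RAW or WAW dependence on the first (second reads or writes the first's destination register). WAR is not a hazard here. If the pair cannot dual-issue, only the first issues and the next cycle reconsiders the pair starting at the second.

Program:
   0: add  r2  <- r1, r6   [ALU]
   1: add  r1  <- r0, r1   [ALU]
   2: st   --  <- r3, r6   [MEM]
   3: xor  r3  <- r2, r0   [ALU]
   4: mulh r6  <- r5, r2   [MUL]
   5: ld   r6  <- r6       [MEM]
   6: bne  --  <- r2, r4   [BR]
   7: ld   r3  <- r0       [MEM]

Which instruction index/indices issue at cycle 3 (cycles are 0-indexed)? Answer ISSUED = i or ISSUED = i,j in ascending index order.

#0 head=0: add add i0,i1 pair
#1 head=2: st xor i2,i3 pair
#2 head=4: mulh i4 RAW+WAW r6
#3 head=5: ld i5 no-port MEM/BR
#4 head=6: bne i6 no-port BR/MEM
#5 head=7: ld i7 tail

ISSUED = 5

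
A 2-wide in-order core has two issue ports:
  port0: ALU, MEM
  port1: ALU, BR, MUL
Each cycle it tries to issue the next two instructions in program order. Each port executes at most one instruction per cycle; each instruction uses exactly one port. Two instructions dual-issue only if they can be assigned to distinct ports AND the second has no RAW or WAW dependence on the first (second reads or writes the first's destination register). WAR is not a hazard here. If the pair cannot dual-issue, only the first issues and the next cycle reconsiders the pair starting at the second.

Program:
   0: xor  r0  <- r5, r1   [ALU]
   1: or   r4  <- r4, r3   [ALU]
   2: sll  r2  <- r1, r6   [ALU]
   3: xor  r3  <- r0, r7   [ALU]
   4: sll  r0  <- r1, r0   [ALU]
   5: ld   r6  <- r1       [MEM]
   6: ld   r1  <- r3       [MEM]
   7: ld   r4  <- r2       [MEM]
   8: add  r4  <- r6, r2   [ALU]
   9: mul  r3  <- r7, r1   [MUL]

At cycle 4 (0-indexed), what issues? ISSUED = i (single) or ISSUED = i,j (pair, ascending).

ISSUED = 7

c0: i0/i1 xor/or  pair
c1: i2/i3 sll/xor  pair
c2: i4/i5 sll/ld  pair
c3: i6 ld  no-port MEM/MEM
c4: i7 ld  WAW r4
c5: i8/i9 add/mul  pair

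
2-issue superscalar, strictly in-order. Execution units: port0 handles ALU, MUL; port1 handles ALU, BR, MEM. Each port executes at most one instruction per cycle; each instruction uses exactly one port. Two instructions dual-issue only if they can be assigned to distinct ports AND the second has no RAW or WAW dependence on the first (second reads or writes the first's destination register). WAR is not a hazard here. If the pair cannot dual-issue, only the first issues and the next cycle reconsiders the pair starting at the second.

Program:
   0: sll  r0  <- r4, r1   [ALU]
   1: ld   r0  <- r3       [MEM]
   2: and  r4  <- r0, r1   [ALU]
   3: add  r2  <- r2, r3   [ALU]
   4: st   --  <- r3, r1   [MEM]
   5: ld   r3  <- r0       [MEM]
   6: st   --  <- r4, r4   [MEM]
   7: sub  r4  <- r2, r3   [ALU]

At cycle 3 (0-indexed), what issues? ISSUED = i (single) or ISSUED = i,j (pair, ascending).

ISSUED = 4

#0 head=0: sll i0 WAW r0
#1 head=1: ld i1 RAW r0
#2 head=2: and/add i2/i3 2-wide
#3 head=4: st i4 no-port MEM/MEM
#4 head=5: ld i5 no-port MEM/MEM
#5 head=6: st/sub i6/i7 2-wide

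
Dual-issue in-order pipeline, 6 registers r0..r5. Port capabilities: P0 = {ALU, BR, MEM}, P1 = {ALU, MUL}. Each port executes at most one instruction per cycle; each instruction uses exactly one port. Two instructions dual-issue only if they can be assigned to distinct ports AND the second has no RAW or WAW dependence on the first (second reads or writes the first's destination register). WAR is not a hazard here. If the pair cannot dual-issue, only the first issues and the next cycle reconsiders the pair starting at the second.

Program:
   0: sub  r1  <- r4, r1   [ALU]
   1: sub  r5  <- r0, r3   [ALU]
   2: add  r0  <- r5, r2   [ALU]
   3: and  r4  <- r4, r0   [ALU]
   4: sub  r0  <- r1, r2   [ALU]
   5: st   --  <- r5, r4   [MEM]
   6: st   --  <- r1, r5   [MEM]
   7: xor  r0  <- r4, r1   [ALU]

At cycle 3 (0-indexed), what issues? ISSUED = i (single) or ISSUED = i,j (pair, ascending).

ISSUED = 5

[0] i0&i1  sub+sub  -- dual
[1] i2  add  -- RAW r0
[2] i3&i4  and+sub  -- dual
[3] i5  st  -- no-port MEM/MEM
[4] i6&i7  st+xor  -- dual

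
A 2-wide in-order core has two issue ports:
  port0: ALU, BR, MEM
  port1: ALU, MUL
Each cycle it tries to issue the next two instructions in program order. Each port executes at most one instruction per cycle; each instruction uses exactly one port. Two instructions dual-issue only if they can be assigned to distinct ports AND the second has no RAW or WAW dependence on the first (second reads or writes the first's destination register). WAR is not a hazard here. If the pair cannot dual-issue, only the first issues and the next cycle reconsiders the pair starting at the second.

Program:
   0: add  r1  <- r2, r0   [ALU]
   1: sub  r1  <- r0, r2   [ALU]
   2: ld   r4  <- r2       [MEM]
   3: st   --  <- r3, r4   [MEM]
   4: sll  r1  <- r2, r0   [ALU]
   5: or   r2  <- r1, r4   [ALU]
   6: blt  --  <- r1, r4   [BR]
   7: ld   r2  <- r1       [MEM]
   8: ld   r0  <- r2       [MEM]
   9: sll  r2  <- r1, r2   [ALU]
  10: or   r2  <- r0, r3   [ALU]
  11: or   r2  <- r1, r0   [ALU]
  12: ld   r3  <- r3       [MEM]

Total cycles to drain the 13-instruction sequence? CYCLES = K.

CYCLES = 8

0. add @i0  | WAW r1
1. sub+ld @i1,i2  | pair
2. st+sll @i3,i4  | pair
3. or+blt @i5,i6  | pair
4. ld @i7  | no-port MEM/MEM
5. ld+sll @i8,i9  | pair
6. or @i10  | WAW r2
7. or+ld @i11,i12  | pair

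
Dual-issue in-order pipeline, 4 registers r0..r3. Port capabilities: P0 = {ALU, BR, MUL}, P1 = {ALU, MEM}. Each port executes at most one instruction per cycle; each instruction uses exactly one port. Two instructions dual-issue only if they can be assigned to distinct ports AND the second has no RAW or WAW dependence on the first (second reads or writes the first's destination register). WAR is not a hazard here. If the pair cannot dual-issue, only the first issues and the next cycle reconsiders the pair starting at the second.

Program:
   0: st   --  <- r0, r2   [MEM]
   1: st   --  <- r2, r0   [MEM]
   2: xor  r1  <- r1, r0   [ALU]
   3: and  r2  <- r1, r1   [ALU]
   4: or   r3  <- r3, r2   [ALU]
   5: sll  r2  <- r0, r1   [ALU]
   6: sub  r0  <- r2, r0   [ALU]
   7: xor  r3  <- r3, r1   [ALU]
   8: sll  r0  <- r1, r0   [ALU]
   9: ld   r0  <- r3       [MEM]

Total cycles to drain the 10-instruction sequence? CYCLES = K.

[0] i0  st  -- no-port MEM/MEM
[1] i1/i2  st;xor  -- pair
[2] i3  and  -- RAW r2
[3] i4/i5  or;sll  -- pair
[4] i6/i7  sub;xor  -- pair
[5] i8  sll  -- WAW r0
[6] i9  ld  -- tail

CYCLES = 7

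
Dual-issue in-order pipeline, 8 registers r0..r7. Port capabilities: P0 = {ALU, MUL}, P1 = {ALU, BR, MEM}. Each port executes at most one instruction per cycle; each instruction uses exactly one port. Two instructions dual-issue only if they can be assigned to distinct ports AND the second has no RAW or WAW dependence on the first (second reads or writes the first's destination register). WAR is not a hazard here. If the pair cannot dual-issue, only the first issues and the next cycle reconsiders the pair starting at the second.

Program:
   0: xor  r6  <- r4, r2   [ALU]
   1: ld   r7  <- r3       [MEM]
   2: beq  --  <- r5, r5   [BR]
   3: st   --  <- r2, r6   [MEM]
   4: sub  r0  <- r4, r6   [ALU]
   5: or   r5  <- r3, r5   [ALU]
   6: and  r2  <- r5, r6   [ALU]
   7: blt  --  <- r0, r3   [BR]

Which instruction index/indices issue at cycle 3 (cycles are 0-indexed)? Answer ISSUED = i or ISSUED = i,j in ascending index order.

  cy0 -> i0&i1 (xor/ld) pair
  cy1 -> i2 (beq) no-port BR/MEM
  cy2 -> i3&i4 (st/sub) pair
  cy3 -> i5 (or) RAW r5
  cy4 -> i6&i7 (and/blt) pair

ISSUED = 5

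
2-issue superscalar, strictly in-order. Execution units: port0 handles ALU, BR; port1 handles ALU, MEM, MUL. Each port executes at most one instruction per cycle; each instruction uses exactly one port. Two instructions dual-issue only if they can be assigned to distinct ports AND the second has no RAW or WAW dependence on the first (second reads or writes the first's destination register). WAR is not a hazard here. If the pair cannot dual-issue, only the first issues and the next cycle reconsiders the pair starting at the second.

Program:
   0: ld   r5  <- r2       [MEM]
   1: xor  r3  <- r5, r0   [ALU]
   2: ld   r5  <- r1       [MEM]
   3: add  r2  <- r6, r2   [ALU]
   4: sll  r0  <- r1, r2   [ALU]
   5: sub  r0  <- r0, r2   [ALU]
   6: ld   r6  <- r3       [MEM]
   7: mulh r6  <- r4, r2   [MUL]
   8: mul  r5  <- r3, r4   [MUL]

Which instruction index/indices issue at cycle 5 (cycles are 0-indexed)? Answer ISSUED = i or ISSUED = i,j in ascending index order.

t=0 i0:ld.MEM ; RAW r5
t=1 i1+i2:xor.ALU+ld.MEM ; dual
t=2 i3:add.ALU ; RAW r2
t=3 i4:sll.ALU ; RAW+WAW r0
t=4 i5+i6:sub.ALU+ld.MEM ; dual
t=5 i7:mulh.MUL ; no-port MUL/MUL
t=6 i8:mul.MUL ; tail

ISSUED = 7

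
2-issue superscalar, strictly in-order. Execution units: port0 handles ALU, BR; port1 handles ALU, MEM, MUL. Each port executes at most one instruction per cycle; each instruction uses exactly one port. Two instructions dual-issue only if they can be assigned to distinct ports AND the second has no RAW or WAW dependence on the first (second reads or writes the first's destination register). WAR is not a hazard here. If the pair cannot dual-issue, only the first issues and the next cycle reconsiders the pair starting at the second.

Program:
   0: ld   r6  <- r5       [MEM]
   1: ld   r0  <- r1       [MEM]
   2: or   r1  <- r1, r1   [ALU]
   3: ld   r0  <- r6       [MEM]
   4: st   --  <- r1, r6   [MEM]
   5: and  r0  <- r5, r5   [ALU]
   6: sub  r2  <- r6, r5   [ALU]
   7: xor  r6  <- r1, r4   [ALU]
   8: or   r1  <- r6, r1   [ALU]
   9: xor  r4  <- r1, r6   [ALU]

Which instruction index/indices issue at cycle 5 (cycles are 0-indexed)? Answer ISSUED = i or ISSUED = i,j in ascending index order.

c0: i0 ld.MEM  no-port MEM/MEM
c1: i1+i2 ld.MEM+or.ALU  dual
c2: i3 ld.MEM  no-port MEM/MEM
c3: i4+i5 st.MEM+and.ALU  dual
c4: i6+i7 sub.ALU+xor.ALU  dual
c5: i8 or.ALU  RAW r1
c6: i9 xor.ALU  tail

ISSUED = 8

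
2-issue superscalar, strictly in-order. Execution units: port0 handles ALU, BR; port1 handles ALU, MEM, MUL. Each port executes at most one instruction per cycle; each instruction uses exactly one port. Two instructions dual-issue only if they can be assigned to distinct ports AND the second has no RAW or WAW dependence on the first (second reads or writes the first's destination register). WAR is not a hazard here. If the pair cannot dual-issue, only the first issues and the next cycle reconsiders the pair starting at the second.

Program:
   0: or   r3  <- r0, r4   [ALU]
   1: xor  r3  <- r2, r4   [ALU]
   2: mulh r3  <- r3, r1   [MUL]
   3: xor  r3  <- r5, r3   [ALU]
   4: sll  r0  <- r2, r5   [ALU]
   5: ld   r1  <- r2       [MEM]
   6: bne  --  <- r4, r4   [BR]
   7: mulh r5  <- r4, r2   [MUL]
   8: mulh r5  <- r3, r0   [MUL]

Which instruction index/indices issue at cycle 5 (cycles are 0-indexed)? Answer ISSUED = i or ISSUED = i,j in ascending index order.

ISSUED = 7

#0 head=0: or i0 WAW r3
#1 head=1: xor i1 RAW+WAW r3
#2 head=2: mulh i2 RAW+WAW r3
#3 head=3: xor/sll i3,i4 2-wide
#4 head=5: ld/bne i5,i6 2-wide
#5 head=7: mulh i7 no-port MUL/MUL
#6 head=8: mulh i8 tail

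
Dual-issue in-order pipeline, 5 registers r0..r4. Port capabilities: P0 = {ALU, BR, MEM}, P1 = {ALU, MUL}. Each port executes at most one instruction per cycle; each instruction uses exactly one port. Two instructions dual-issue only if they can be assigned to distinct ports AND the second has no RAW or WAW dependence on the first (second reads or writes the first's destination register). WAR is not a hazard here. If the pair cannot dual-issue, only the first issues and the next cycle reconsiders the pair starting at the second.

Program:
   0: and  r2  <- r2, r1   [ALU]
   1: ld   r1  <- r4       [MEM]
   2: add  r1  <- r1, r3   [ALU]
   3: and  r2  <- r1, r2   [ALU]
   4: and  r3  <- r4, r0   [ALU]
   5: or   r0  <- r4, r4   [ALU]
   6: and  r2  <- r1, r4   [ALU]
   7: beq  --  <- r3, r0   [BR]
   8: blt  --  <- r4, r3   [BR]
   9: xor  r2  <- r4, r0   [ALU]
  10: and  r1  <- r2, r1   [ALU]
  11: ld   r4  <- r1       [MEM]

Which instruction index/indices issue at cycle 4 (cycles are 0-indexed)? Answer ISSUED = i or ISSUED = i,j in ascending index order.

[0] i0,i1  and.ALU+ld.MEM  -- 2-wide
[1] i2  add.ALU  -- RAW r1
[2] i3,i4  and.ALU+and.ALU  -- 2-wide
[3] i5,i6  or.ALU+and.ALU  -- 2-wide
[4] i7  beq.BR  -- no-port BR/BR
[5] i8,i9  blt.BR+xor.ALU  -- 2-wide
[6] i10  and.ALU  -- RAW r1
[7] i11  ld.MEM  -- tail

ISSUED = 7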